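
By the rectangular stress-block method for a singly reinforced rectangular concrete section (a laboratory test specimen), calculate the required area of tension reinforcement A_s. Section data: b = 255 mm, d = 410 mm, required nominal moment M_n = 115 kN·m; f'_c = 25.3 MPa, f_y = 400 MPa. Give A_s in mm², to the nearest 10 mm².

A_s ≈ 750 mm²

With M_n = 0.85 f'_c a b (d − a/2), solve the quadratic for a:
a = d − √(d² − 2M_n/(0.85 f'_c b)) = 410 − √(410² − 2 × 115×10⁶/(0.85 × 25.3 × 255)) = 54.81 mm.
A_s = 0.85 f'_c a b / f_y = 0.85 × 25.3 × 54.81 × 255 / 400 = 751.4 mm².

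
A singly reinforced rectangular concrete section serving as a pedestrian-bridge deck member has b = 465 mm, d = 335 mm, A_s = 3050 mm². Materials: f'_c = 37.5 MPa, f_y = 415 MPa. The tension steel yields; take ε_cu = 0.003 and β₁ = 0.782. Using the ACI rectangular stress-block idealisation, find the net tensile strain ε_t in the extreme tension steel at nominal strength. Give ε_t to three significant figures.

a = A_s f_y/(0.85 f'_c b) = 85.40 mm.
β₁ = 0.782, so c = a/β₁ = 85.40/0.782 = 109.21 mm.
From the linear strain diagram with ε_cu = 0.003: ε_t = 0.003 (d − c)/c = 0.003 × (335 − 109.21)/109.21 = 0.00620.
Since ε_t ≥ 0.005, the section is tension-controlled.

ε_t ≈ 0.00620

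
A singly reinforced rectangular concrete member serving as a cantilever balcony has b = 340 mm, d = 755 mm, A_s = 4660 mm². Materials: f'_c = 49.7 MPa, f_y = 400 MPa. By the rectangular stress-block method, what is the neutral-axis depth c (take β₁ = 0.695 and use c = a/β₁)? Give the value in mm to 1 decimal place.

c ≈ 186.7 mm

T = A_s f_y = 4660 × 400 = 1864000 N = 1864 kN.
Setting C = 0.85 f'_c a b equal to T: a = 1864000/(0.85 × 49.7 × 340) = 129.775 mm.
With β₁ = 0.695, c = a/β₁ = 129.775/0.695 = 186.7 mm.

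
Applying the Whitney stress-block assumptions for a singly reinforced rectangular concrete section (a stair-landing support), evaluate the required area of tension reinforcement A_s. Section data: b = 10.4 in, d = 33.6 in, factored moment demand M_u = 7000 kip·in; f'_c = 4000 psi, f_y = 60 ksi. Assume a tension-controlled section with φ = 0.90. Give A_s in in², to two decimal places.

A_s ≈ 4.33 in²

M_n = M_u/φ = 7000/0.90 = 7777.78 kip·in.
From M_n = 0.85 f'_c a b (d − a/2):
a = d − √(d² − 2M_n/(0.85 f'_c b)) = 33.6 − √(33.6² − 2 × 7777.78/(0.85 × 4 × 10.4)) = 7.350 in.
A_s = 0.85 f'_c a b / f_y = 0.85 × 4 × 7.350 × 10.4 / 60 = 4.332 in².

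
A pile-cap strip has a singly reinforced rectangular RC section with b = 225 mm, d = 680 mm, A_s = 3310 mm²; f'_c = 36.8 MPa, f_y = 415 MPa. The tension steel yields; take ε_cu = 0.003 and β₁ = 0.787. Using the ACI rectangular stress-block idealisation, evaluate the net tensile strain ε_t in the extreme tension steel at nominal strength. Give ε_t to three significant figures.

a = A_s f_y/(0.85 f'_c b) = 195.18 mm.
β₁ = 0.787, so c = a/β₁ = 195.18/0.787 = 248.01 mm.
From the linear strain diagram with ε_cu = 0.003: ε_t = 0.003 (d − c)/c = 0.003 × (680 − 248.01)/248.01 = 0.00523.
Since ε_t ≥ 0.005, the section is tension-controlled.

ε_t ≈ 0.00523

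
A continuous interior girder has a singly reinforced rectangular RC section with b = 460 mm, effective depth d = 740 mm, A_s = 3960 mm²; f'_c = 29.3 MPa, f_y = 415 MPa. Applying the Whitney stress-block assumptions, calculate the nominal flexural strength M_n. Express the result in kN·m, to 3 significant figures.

T = A_s f_y = 3960 × 415 = 1643400 N = 1643.4 kN.
From C = T: a = T/(0.85 f'_c b) = 1643400/(0.85 × 29.3 × 460) = 143.45 mm.
M_n = T(d − a/2) = 1643.4 kN × (740 − 71.725) mm = 1098.24 kN·m.

M_n ≈ 1100 kN·m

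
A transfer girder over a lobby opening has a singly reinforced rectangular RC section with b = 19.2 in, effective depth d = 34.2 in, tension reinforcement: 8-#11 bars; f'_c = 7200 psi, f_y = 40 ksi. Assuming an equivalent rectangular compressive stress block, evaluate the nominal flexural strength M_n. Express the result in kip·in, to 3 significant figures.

A_s = 8 × 1.56 = 12.48 in².
T = A_s f_y = 12.48 × 40 = 499.2 kips.
a = T/(0.85 f'_c b) = 499.2/(0.85 × 7.2 × 19.2) = 4.248 in.
M_n = T(d − a/2) = 499.2 × (34.2 − 2.124) = 16012.3 kip·in.

M_n ≈ 16000 kip·in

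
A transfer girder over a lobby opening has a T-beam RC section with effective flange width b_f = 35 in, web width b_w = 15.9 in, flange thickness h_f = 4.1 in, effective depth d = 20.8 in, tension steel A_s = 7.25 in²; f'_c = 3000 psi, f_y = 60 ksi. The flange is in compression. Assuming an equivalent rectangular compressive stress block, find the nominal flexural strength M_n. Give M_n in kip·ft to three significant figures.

Tension: T = A_s f_y = 7.25 × 60 = 435 kips.
Try a within the flange: a = T/(0.85 f'_c b_f) = 435/(0.85 × 3 × 35) = 4.874 in.
a = 4.874 > h_f = 4.1 in: the block extends into the web. Split into flange-overhang and web parts.
C_f = 0.85 f'_c (b_f − b_w) h_f = 0.85 × 3 × (35 − 15.9) × 4.1 = 199.7 kips.
Remaining web compression depth: a_w = (T − C_f)/(0.85 f'_c b_w) = (435 − 199.7)/(0.85 × 3 × 15.9) = 5.803 in.
M_n = C_f(d − h_f/2) + (T − C_f)(d − a_w/2) = 199.7 × (20.8 − 2.05) + 235.3 × (20.8 − 2.9015) = 3744.4 + 4211.5 = 7955.9 kip·in.
M_n = 7955.9/12 = 662.99 kip·ft.

M_n ≈ 663 kip·ft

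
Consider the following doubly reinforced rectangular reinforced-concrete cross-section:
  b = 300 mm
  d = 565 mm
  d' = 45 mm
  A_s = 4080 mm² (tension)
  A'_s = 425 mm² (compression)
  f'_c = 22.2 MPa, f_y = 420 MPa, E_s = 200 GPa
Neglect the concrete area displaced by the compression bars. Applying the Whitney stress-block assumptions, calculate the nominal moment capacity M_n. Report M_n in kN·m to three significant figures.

Assume both tension and compression steel yield.
Net tension couple steel: A_s − A'_s = 3655 mm².
a = (A_s − A'_s) f_y / (0.85 f'_c b) = 1535100/(0.85 × 22.2 × 300) = 271.17 mm.
c = a/β₁ = 271.17/0.85 = 319.02 mm; ε'_s = 0.003(c − d')/c = 0.0026 ≥ f_y/E_s = 0.0021, so compression steel does yield.
M_n = (A_s − A'_s) f_y (d − a/2) + A'_s f_y (d − d') = [1535100 × (565 − 135.585) + 178500 × (565 − 45)] × 10⁻⁶ = 659.19 + 92.82 = 752.01 kN·m.

M_n ≈ 752 kN·m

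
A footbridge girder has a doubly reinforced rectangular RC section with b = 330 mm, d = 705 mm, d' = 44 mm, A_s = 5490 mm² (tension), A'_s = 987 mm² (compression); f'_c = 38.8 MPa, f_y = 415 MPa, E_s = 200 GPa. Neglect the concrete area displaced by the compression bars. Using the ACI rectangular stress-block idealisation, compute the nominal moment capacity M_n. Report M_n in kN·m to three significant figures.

M_n ≈ 1430 kN·m

Assume both tension and compression steel yield.
Net tension couple steel: A_s − A'_s = 4503 mm².
a = (A_s − A'_s) f_y / (0.85 f'_c b) = 1868745/(0.85 × 38.8 × 330) = 171.71 mm.
c = a/β₁ = 171.71/0.773 = 222.13 mm; ε'_s = 0.003(c − d')/c = 0.0024 ≥ f_y/E_s = 0.0021, so compression steel does yield.
M_n = (A_s − A'_s) f_y (d − a/2) + A'_s f_y (d − d') = [1868745 × (705 − 85.855) + 409605 × (705 − 44)] × 10⁻⁶ = 1157.02 + 270.75 = 1427.77 kN·m.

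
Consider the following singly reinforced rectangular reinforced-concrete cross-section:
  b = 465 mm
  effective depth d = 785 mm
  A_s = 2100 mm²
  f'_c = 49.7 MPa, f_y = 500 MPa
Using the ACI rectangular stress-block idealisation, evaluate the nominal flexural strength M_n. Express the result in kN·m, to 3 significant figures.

M_n ≈ 796 kN·m

T = A_s f_y = 2100 × 500 = 1050000 N = 1050 kN.
From C = T: a = T/(0.85 f'_c b) = 1050000/(0.85 × 49.7 × 465) = 53.45 mm.
M_n = T(d − a/2) = 1050 kN × (785 − 26.725) mm = 796.19 kN·m.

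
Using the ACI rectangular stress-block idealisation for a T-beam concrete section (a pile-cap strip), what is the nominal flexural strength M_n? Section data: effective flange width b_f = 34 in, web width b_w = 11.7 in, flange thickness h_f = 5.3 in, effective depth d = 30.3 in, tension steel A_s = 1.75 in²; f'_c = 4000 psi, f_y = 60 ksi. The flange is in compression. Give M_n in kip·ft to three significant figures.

Tension: T = A_s f_y = 1.75 × 60 = 105 kips.
Try a within the flange: a = T/(0.85 f'_c b_f) = 105/(0.85 × 4 × 34) = 0.908 in.
Since a = 0.908 ≤ h_f = 5.3 in, the stress block lies entirely in the flange; analyse as a rectangular beam of width b_f.
M_n = T(d − a/2) = 105 × (30.3 − 0.454) = 3133.8 kip·in.
M_n = 3133.8/12 = 261.15 kip·ft.

M_n ≈ 261 kip·ft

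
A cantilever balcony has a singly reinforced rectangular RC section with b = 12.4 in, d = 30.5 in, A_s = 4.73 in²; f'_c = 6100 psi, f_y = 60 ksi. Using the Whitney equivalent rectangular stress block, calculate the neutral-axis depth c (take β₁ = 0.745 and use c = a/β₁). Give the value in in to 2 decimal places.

c ≈ 5.92 in

T = A_s f_y = 4.73 × 60 = 283.8 kips.
a = T/(0.85 f'_c b) = 283.8/(0.85 × 6.1 × 12.4) = 4.4141 in.
With β₁ = 0.745, c = a/β₁ = 4.4141/0.745 = 5.92 in.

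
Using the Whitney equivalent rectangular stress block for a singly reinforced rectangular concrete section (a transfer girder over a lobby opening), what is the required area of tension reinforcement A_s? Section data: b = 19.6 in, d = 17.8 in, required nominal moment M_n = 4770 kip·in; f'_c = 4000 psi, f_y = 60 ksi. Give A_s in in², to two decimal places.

From M_n = 0.85 f'_c a b (d − a/2):
a = d − √(d² − 2M_n/(0.85 f'_c b)) = 17.8 − √(17.8² − 2 × 4770/(0.85 × 4 × 19.6)) = 4.621 in.
A_s = 0.85 f'_c a b / f_y = 0.85 × 4 × 4.621 × 19.6 / 60 = 5.132 in².

A_s ≈ 5.13 in²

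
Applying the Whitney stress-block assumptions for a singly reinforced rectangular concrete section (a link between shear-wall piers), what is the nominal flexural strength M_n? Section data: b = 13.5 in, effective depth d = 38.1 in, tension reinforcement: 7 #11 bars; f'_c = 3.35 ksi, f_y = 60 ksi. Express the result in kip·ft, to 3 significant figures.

M_n ≈ 1610 kip·ft

A_s = 7 × 1.56 = 10.92 in².
T = A_s f_y = 10.92 × 60 = 655.2 kips.
a = T/(0.85 f'_c b) = 655.2/(0.85 × 3.35 × 13.5) = 17.044 in.
M_n = T(d − a/2) = 655.2 × (38.1 − 8.522) = 19379.5 kip·in = 19379.5/12 = 1614.96 kip·ft.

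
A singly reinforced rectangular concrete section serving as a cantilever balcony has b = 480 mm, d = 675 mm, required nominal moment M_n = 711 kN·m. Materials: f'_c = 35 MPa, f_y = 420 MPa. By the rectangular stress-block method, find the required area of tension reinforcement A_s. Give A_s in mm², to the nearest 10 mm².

With M_n = 0.85 f'_c a b (d − a/2), solve the quadratic for a:
a = d − √(d² − 2M_n/(0.85 f'_c b)) = 675 − √(675² − 2 × 711×10⁶/(0.85 × 35 × 480)) = 78.30 mm.
A_s = 0.85 f'_c a b / f_y = 0.85 × 35 × 78.30 × 480 / 420 = 2662.2 mm².

A_s ≈ 2660 mm²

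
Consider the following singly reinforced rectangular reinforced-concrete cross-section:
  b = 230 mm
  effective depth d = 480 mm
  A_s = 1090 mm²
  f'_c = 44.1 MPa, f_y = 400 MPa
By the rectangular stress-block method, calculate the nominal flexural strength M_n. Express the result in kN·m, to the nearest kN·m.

M_n ≈ 198 kN·m

T = A_s f_y = 1090 × 400 = 436000 N = 436 kN.
From C = T: a = T/(0.85 f'_c b) = 436000/(0.85 × 44.1 × 230) = 50.57 mm.
M_n = T(d − a/2) = 436 kN × (480 − 25.285) mm = 198.26 kN·m.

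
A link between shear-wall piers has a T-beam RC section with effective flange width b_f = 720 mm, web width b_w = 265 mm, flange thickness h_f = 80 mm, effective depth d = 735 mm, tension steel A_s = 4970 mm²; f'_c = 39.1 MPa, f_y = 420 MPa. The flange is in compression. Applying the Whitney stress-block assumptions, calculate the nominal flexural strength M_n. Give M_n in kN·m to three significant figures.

Tension: T = A_s f_y = 4970 × 420 = 2087400 N.
Try a within the flange: a = T/(0.85 f'_c b_f) = 2087400/(0.85 × 39.1 × 720) = 87.23 mm.
a = 87.23 > h_f = 80 mm: the block extends into the web. Split into flange-overhang and web parts.
C_f = 0.85 f'_c (b_f − b_w) h_f = 0.85 × 39.1 × (720 − 265) × 80 = 1209754 N.
Remaining web compression depth: a_w = (T − C_f)/(0.85 f'_c b_w) = (2087400 − 1209754)/(0.85 × 39.1 × 265) = 99.65 mm.
M_n = C_f(d − h_f/2) + (T − C_f)(d − a_w/2) = 1209754 × (735 − 40) + 877646 × (735 − 49.825) = 840.78 + 601.34 = 1442.12 × 10⁶ N·mm.
M_n = 1442.12 kN·m.

M_n ≈ 1440 kN·m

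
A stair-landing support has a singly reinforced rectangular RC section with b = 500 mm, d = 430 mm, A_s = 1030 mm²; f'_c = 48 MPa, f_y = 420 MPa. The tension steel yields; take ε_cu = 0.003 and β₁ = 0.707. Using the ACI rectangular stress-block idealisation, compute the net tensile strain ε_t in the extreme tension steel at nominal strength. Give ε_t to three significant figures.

ε_t ≈ 0.0400

a = A_s f_y/(0.85 f'_c b) = 21.21 mm.
β₁ = 0.707, so c = a/β₁ = 21.21/0.707 = 30.00 mm.
From the linear strain diagram with ε_cu = 0.003: ε_t = 0.003 (d − c)/c = 0.003 × (430 − 30.00)/30.00 = 0.0400.
Since ε_t ≥ 0.005, the section is tension-controlled.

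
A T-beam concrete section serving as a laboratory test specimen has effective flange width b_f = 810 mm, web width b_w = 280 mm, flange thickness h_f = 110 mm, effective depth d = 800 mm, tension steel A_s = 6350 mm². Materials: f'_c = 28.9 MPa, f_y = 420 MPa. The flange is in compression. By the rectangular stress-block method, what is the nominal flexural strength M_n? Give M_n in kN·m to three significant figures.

M_n ≈ 1940 kN·m

Tension: T = A_s f_y = 6350 × 420 = 2667000 N.
Try a within the flange: a = T/(0.85 f'_c b_f) = 2667000/(0.85 × 28.9 × 810) = 134.04 mm.
a = 134.04 > h_f = 110 mm: the block extends into the web. Split into flange-overhang and web parts.
C_f = 0.85 f'_c (b_f − b_w) h_f = 0.85 × 28.9 × (810 − 280) × 110 = 1432140 N.
Remaining web compression depth: a_w = (T − C_f)/(0.85 f'_c b_w) = (2667000 − 1432140)/(0.85 × 28.9 × 280) = 179.53 mm.
M_n = C_f(d − h_f/2) + (T − C_f)(d − a_w/2) = 1432140 × (800 − 55) + 1234860 × (800 − 89.765) = 1066.94 + 877.04 = 1943.98 × 10⁶ N·mm.
M_n = 1943.98 kN·m.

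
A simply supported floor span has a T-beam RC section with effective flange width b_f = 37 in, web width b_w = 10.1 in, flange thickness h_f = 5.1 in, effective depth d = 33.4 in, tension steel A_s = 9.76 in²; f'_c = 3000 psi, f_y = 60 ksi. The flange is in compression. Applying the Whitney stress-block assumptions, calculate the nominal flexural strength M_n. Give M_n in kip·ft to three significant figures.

M_n ≈ 1470 kip·ft

Tension: T = A_s f_y = 9.76 × 60 = 585.6 kips.
Try a within the flange: a = T/(0.85 f'_c b_f) = 585.6/(0.85 × 3 × 37) = 6.207 in.
a = 6.207 > h_f = 5.1 in: the block extends into the web. Split into flange-overhang and web parts.
C_f = 0.85 f'_c (b_f − b_w) h_f = 0.85 × 3 × (37 − 10.1) × 5.1 = 349.8 kips.
Remaining web compression depth: a_w = (T − C_f)/(0.85 f'_c b_w) = (585.6 − 349.8)/(0.85 × 3 × 10.1) = 9.156 in.
M_n = C_f(d − h_f/2) + (T − C_f)(d − a_w/2) = 349.8 × (33.4 − 2.55) + 235.8 × (33.4 − 4.578) = 10791.3 + 6796.2 = 17587.5 kip·in.
M_n = 17587.5/12 = 1465.63 kip·ft.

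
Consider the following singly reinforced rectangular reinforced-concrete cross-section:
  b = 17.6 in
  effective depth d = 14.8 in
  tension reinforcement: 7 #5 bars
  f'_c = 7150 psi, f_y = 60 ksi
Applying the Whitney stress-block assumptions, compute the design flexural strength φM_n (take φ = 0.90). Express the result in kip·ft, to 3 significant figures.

φM_n ≈ 139 kip·ft

A_s = 7 × 0.31 = 2.17 in².
T = A_s f_y = 2.17 × 60 = 130.2 kips.
a = T/(0.85 f'_c b) = 130.2/(0.85 × 7.15 × 17.6) = 1.217 in.
M_n = T(d − a/2) = 130.2 × (14.8 − 0.6085) = 1847.7 kip·in = 1847.7/12 = 153.98 kip·ft.
φM_n = 0.90 × 153.98 = 138.58 kip·ft.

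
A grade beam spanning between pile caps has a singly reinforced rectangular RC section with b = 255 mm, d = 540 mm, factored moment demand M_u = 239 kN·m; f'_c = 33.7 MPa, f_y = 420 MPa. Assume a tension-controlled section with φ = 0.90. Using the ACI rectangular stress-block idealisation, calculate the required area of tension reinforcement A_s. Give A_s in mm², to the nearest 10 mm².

A_s ≈ 1250 mm²

M_n = M_u/φ = 239/0.90 = 265.556 kN·m.
With M_n = 0.85 f'_c a b (d − a/2), solve the quadratic for a:
a = d − √(d² − 2M_n/(0.85 f'_c b)) = 540 − √(540² − 2 × 265.556×10⁶/(0.85 × 33.7 × 255)) = 72.14 mm.
A_s = 0.85 f'_c a b / f_y = 0.85 × 33.7 × 72.14 × 255 / 420 = 1254.6 mm².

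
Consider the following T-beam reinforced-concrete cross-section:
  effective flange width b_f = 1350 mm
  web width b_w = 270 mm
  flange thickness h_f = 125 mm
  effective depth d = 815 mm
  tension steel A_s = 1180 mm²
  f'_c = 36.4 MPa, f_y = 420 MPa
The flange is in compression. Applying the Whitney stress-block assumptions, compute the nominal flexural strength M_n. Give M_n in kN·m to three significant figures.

Tension: T = A_s f_y = 1180 × 420 = 495600 N.
Try a within the flange: a = T/(0.85 f'_c b_f) = 495600/(0.85 × 36.4 × 1350) = 11.87 mm.
Since a = 11.87 ≤ h_f = 125 mm, the stress block lies entirely in the flange; analyse as a rectangular beam of width b_f.
M_n = T(d − a/2) = 495600 × (815 − 5.935) = 400.97 × 10⁶ N·mm.
M_n = 400.97 kN·m.

M_n ≈ 401 kN·m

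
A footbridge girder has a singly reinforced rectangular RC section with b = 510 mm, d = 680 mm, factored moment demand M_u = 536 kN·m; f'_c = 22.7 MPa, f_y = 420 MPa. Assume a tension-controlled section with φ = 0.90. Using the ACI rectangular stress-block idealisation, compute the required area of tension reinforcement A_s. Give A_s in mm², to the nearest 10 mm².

A_s ≈ 2240 mm²

M_n = M_u/φ = 536/0.90 = 595.556 kN·m.
With M_n = 0.85 f'_c a b (d − a/2), solve the quadratic for a:
a = d − √(d² − 2M_n/(0.85 f'_c b)) = 680 − √(680² − 2 × 595.556×10⁶/(0.85 × 22.7 × 510)) = 95.74 mm.
A_s = 0.85 f'_c a b / f_y = 0.85 × 22.7 × 95.74 × 510 / 420 = 2243.2 mm².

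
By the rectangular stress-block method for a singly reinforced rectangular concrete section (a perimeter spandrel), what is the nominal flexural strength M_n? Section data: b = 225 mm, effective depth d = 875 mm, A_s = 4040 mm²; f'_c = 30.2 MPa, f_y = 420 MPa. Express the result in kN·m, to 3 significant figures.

T = A_s f_y = 4040 × 420 = 1696800 N = 1696.8 kN.
From C = T: a = T/(0.85 f'_c b) = 1696800/(0.85 × 30.2 × 225) = 293.78 mm.
M_n = T(d − a/2) = 1696.8 kN × (875 − 146.89) mm = 1235.46 kN·m.

M_n ≈ 1240 kN·m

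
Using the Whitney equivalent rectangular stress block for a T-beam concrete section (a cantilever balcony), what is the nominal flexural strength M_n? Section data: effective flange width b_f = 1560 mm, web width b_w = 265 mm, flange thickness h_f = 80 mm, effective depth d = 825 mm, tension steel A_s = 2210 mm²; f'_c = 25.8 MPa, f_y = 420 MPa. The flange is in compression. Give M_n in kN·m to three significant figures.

M_n ≈ 753 kN·m

Tension: T = A_s f_y = 2210 × 420 = 928200 N.
Try a within the flange: a = T/(0.85 f'_c b_f) = 928200/(0.85 × 25.8 × 1560) = 27.13 mm.
Since a = 27.13 ≤ h_f = 80 mm, the stress block lies entirely in the flange; analyse as a rectangular beam of width b_f.
M_n = T(d − a/2) = 928200 × (825 − 13.565) = 753.17 × 10⁶ N·mm.
M_n = 753.17 kN·m.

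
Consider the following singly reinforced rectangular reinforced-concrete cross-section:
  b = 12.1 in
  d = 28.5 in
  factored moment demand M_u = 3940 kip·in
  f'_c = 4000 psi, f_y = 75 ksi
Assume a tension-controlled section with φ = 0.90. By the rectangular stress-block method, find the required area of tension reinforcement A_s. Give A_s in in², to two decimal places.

A_s ≈ 2.20 in²

M_n = M_u/φ = 3940/0.90 = 4377.78 kip·in.
From M_n = 0.85 f'_c a b (d − a/2):
a = d − √(d² − 2M_n/(0.85 f'_c b)) = 28.5 − √(28.5² − 2 × 4377.78/(0.85 × 4 × 12.1)) = 4.017 in.
A_s = 0.85 f'_c a b / f_y = 0.85 × 4 × 4.017 × 12.1 / 75 = 2.203 in².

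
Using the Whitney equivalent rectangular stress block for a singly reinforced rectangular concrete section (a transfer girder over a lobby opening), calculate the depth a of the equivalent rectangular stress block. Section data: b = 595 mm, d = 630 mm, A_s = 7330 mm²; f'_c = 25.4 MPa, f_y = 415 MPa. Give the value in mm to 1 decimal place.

T = A_s f_y = 7330 × 415 = 3041950 N = 3041.95 kN.
Setting C = 0.85 f'_c a b equal to T: a = 3041950/(0.85 × 25.4 × 595) = 236.8 mm.

a ≈ 236.8 mm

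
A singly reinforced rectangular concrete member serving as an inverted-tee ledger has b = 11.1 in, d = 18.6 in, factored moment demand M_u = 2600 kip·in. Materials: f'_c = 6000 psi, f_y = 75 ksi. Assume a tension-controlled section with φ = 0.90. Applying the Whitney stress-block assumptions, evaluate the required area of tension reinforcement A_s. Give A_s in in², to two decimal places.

M_n = M_u/φ = 2600/0.90 = 2888.89 kip·in.
From M_n = 0.85 f'_c a b (d − a/2):
a = d − √(d² − 2M_n/(0.85 f'_c b)) = 18.6 − √(18.6² − 2 × 2888.89/(0.85 × 6 × 11.1)) = 2.983 in.
A_s = 0.85 f'_c a b / f_y = 0.85 × 6 × 2.983 × 11.1 / 75 = 2.252 in².

A_s ≈ 2.25 in²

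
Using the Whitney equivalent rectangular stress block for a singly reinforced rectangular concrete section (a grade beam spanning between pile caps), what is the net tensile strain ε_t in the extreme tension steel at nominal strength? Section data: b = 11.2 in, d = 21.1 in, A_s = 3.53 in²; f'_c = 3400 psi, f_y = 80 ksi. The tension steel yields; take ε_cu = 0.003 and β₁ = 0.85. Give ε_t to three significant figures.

ε_t ≈ 0.00317

a = A_s f_y/(0.85 f'_c b) = 8.725 in.
β₁ = 0.85, so c = a/β₁ = 8.725/0.85 = 10.265 in.
From the linear strain diagram with ε_cu = 0.003: ε_t = 0.003 (d − c)/c = 0.003 × (21.1 − 10.265)/10.265 = 0.00317.
ε_t < 0.004 — the section is over-reinforced for flexure under ACI limits.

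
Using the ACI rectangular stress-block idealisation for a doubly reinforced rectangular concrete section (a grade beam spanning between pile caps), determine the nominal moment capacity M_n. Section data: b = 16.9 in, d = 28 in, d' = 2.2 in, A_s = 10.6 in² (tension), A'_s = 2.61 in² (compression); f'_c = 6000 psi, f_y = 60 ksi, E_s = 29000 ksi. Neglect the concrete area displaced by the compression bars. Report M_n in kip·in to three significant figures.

Assume both steels yield.
a = (A_s − A'_s) f_y/(0.85 f'_c b) = (10.6 − 2.61) × 60/(0.85 × 6 × 16.9) = 5.562 in.
c = a/β₁ = 5.562/0.75 = 7.416 in; ε'_s = 0.003(c − d')/c = 0.0021 ≥ ε_y = 0.0021, so the compression steel yields.
M_n = (A_s − A'_s) f_y (d − a/2) + A'_s f_y (d − d') = 479.4 × (28 − 2.781) + 156.6 × (28 − 2.2) = 12090.0 + 4040.3 = 16130.3 kip·in.

M_n ≈ 16100 kip·in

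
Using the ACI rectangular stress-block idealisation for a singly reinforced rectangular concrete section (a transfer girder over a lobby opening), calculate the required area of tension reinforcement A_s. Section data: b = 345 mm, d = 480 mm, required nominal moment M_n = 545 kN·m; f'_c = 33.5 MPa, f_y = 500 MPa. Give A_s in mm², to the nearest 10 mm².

A_s ≈ 2640 mm²

With M_n = 0.85 f'_c a b (d − a/2), solve the quadratic for a:
a = d − √(d² − 2M_n/(0.85 f'_c b)) = 480 − √(480² − 2 × 545×10⁶/(0.85 × 33.5 × 345)) = 134.39 mm.
A_s = 0.85 f'_c a b / f_y = 0.85 × 33.5 × 134.39 × 345 / 500 = 2640.5 mm².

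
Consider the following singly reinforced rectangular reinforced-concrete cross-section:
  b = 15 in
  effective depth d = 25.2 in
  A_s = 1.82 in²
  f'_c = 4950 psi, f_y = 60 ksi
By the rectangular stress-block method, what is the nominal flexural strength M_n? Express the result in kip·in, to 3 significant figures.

M_n ≈ 2660 kip·in

T = A_s f_y = 1.82 × 60 = 109.2 kips.
a = T/(0.85 f'_c b) = 109.2/(0.85 × 4.95 × 15) = 1.730 in.
M_n = T(d − a/2) = 109.2 × (25.2 − 0.865) = 2657.4 kip·in.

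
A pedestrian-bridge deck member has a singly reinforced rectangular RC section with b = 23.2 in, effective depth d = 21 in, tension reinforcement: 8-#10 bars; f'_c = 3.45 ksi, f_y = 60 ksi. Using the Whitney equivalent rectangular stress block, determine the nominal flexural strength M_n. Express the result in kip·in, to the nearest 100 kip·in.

M_n ≈ 10100 kip·in

A_s = 8 × 1.27 = 10.16 in².
T = A_s f_y = 10.16 × 60 = 609.6 kips.
a = T/(0.85 f'_c b) = 609.6/(0.85 × 3.45 × 23.2) = 8.960 in.
M_n = T(d − a/2) = 609.6 × (21 − 4.48) = 10070.6 kip·in.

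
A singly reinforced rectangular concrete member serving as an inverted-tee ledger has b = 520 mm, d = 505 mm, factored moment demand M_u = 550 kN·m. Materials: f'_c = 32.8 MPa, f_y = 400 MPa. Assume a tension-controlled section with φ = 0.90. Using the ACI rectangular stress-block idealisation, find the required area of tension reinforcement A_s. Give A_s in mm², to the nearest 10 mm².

A_s ≈ 3330 mm²

M_n = M_u/φ = 550/0.90 = 611.111 kN·m.
With M_n = 0.85 f'_c a b (d − a/2), solve the quadratic for a:
a = d − √(d² − 2M_n/(0.85 f'_c b)) = 505 − √(505² − 2 × 611.111×10⁶/(0.85 × 32.8 × 520)) = 91.82 mm.
A_s = 0.85 f'_c a b / f_y = 0.85 × 32.8 × 91.82 × 520 / 400 = 3327.9 mm².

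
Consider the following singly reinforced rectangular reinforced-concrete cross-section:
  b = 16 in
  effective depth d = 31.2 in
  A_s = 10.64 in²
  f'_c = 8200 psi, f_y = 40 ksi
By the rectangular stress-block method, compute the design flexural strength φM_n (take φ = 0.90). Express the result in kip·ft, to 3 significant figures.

φM_n ≈ 935 kip·ft

T = A_s f_y = 10.64 × 40 = 425.6 kips.
a = T/(0.85 f'_c b) = 425.6/(0.85 × 8.2 × 16) = 3.816 in.
M_n = T(d − a/2) = 425.6 × (31.2 − 1.908) = 12466.7 kip·in = 12466.7/12 = 1038.89 kip·ft.
φM_n = 0.90 × 1038.89 = 935.00 kip·ft.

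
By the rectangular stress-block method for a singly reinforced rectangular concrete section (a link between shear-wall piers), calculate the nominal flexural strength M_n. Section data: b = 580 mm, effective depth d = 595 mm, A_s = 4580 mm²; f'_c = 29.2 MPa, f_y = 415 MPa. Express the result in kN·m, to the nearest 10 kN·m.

M_n ≈ 1010 kN·m

T = A_s f_y = 4580 × 415 = 1900700 N = 1900.7 kN.
From C = T: a = T/(0.85 f'_c b) = 1900700/(0.85 × 29.2 × 580) = 132.03 mm.
M_n = T(d − a/2) = 1900.7 kN × (595 − 66.015) mm = 1005.44 kN·m.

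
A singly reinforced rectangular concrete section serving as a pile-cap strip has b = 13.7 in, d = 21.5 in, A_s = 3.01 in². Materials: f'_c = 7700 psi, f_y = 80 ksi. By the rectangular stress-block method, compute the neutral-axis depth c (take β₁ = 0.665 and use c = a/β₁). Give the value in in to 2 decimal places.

T = A_s f_y = 3.01 × 80 = 240.8 kips.
a = T/(0.85 f'_c b) = 240.8/(0.85 × 7.7 × 13.7) = 2.6855 in.
With β₁ = 0.665, c = a/β₁ = 2.6855/0.665 = 4.04 in.

c ≈ 4.04 in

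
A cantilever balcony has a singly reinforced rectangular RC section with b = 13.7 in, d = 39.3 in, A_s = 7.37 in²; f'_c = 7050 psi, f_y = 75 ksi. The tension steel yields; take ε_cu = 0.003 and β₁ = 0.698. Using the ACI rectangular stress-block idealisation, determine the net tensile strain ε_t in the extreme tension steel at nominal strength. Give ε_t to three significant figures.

ε_t ≈ 0.00922

a = A_s f_y/(0.85 f'_c b) = 6.733 in.
β₁ = 0.698, so c = a/β₁ = 6.733/0.698 = 9.646 in.
From the linear strain diagram with ε_cu = 0.003: ε_t = 0.003 (d − c)/c = 0.003 × (39.3 − 9.646)/9.646 = 0.00922.
Since ε_t ≥ 0.005, the section is tension-controlled.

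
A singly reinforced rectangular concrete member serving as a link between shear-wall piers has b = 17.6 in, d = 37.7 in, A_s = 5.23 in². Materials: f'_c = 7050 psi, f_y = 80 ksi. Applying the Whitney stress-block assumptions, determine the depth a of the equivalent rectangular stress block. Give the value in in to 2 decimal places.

a ≈ 3.97 in

T = A_s f_y = 5.23 × 80 = 418.4 kips.
a = T/(0.85 f'_c b) = 418.4/(0.85 × 7.05 × 17.6) = 3.97 in.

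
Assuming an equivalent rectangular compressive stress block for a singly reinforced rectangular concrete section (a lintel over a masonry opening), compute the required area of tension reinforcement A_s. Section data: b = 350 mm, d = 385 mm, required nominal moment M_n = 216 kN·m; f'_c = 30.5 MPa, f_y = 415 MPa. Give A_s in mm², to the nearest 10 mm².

A_s ≈ 1480 mm²

With M_n = 0.85 f'_c a b (d − a/2), solve the quadratic for a:
a = d − √(d² − 2M_n/(0.85 f'_c b)) = 385 − √(385² − 2 × 216×10⁶/(0.85 × 30.5 × 350)) = 67.80 mm.
A_s = 0.85 f'_c a b / f_y = 0.85 × 30.5 × 67.80 × 350 / 415 = 1482.4 mm².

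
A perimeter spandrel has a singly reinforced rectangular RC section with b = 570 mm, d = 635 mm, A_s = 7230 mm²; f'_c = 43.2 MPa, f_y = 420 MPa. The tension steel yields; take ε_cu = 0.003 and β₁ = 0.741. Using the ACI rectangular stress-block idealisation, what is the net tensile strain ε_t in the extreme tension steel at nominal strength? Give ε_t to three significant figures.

a = A_s f_y/(0.85 f'_c b) = 145.08 mm.
β₁ = 0.741, so c = a/β₁ = 145.08/0.741 = 195.79 mm.
From the linear strain diagram with ε_cu = 0.003: ε_t = 0.003 (d − c)/c = 0.003 × (635 − 195.79)/195.79 = 0.00673.
Since ε_t ≥ 0.005, the section is tension-controlled.

ε_t ≈ 0.00673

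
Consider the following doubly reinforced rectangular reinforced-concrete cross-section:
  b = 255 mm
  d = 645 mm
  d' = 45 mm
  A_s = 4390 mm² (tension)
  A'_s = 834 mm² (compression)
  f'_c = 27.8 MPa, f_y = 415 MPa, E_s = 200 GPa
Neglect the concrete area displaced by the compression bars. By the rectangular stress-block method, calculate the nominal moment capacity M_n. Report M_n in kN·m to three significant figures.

M_n ≈ 979 kN·m

Assume both tension and compression steel yield.
Net tension couple steel: A_s − A'_s = 3556 mm².
a = (A_s − A'_s) f_y / (0.85 f'_c b) = 1475740/(0.85 × 27.8 × 255) = 244.91 mm.
c = a/β₁ = 244.91/0.85 = 288.13 mm; ε'_s = 0.003(c − d')/c = 0.0025 ≥ f_y/E_s = 0.0021, so compression steel does yield.
M_n = (A_s − A'_s) f_y (d − a/2) + A'_s f_y (d − d') = [1475740 × (645 − 122.455) + 346110 × (645 − 45)] × 10⁻⁶ = 771.14 + 207.67 = 978.81 kN·m.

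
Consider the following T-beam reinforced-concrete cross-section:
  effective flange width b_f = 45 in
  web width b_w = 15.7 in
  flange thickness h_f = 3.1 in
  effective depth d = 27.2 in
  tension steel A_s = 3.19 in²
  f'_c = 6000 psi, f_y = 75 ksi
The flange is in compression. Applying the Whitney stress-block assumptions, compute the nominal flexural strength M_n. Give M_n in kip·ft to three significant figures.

Tension: T = A_s f_y = 3.19 × 75 = 239.25 kips.
Try a within the flange: a = T/(0.85 f'_c b_f) = 239.25/(0.85 × 6 × 45) = 1.042 in.
Since a = 1.042 ≤ h_f = 3.1 in, the stress block lies entirely in the flange; analyse as a rectangular beam of width b_f.
M_n = T(d − a/2) = 239.25 × (27.2 − 0.521) = 6383.0 kip·in.
M_n = 6383.0/12 = 531.92 kip·ft.

M_n ≈ 532 kip·ft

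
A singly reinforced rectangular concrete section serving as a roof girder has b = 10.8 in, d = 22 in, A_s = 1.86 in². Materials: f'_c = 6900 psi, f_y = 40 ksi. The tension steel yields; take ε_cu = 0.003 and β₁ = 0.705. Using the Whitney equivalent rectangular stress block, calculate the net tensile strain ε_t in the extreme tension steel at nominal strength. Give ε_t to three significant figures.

a = A_s f_y/(0.85 f'_c b) = 1.175 in.
β₁ = 0.705, so c = a/β₁ = 1.175/0.705 = 1.667 in.
From the linear strain diagram with ε_cu = 0.003: ε_t = 0.003 (d − c)/c = 0.003 × (22 − 1.667)/1.667 = 0.0366.
Since ε_t ≥ 0.005, the section is tension-controlled.

ε_t ≈ 0.0366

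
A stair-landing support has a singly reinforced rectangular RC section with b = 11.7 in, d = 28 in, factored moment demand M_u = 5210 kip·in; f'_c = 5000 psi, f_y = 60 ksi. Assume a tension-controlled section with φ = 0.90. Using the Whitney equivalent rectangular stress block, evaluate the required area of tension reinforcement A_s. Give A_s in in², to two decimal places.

M_n = M_u/φ = 5210/0.90 = 5788.89 kip·in.
From M_n = 0.85 f'_c a b (d − a/2):
a = d − √(d² − 2M_n/(0.85 f'_c b)) = 28 − √(28² − 2 × 5788.89/(0.85 × 5 × 11.7)) = 4.523 in.
A_s = 0.85 f'_c a b / f_y = 0.85 × 5 × 4.523 × 11.7 / 60 = 3.748 in².

A_s ≈ 3.75 in²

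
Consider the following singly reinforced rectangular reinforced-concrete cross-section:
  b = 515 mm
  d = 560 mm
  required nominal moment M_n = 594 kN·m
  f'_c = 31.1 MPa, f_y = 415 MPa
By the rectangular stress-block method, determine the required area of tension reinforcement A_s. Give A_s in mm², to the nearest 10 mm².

A_s ≈ 2760 mm²

With M_n = 0.85 f'_c a b (d − a/2), solve the quadratic for a:
a = d − √(d² − 2M_n/(0.85 f'_c b)) = 560 − √(560² − 2 × 594×10⁶/(0.85 × 31.1 × 515)) = 84.25 mm.
A_s = 0.85 f'_c a b / f_y = 0.85 × 31.1 × 84.25 × 515 / 415 = 2763.8 mm².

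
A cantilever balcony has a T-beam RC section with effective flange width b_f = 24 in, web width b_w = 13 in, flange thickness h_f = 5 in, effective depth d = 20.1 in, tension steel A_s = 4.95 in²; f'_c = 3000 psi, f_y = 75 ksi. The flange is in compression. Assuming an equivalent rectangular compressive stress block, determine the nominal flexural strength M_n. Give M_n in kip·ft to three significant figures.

Tension: T = A_s f_y = 4.95 × 75 = 371.25 kips.
Try a within the flange: a = T/(0.85 f'_c b_f) = 371.25/(0.85 × 3 × 24) = 6.066 in.
a = 6.066 > h_f = 5 in: the block extends into the web. Split into flange-overhang and web parts.
C_f = 0.85 f'_c (b_f − b_w) h_f = 0.85 × 3 × (24 − 13) × 5 = 140.3 kips.
Remaining web compression depth: a_w = (T − C_f)/(0.85 f'_c b_w) = (371.25 − 140.3)/(0.85 × 3 × 13) = 6.967 in.
M_n = C_f(d − h_f/2) + (T − C_f)(d − a_w/2) = 140.3 × (20.1 − 2.5) + 230.95 × (20.1 − 3.4835) = 2469.3 + 3837.6 = 6306.9 kip·in.
M_n = 6306.9/12 = 525.58 kip·ft.

M_n ≈ 526 kip·ft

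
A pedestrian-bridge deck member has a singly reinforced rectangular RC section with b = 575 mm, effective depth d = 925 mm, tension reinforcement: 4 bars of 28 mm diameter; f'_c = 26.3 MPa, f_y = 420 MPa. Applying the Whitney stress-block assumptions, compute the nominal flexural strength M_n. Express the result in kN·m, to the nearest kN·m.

M_n ≈ 916 kN·m

A_s = 4 × 616 = 2464 mm².
T = A_s f_y = 2464 × 420 = 1034880 N = 1034.88 kN.
From C = T: a = T/(0.85 f'_c b) = 1034880/(0.85 × 26.3 × 575) = 80.51 mm.
M_n = T(d − a/2) = 1034.88 kN × (925 − 40.255) mm = 915.60 kN·m.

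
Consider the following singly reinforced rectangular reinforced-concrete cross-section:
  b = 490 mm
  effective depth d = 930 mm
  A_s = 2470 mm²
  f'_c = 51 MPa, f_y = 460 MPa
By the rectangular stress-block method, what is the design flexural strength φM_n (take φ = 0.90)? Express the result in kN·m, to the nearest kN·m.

T = A_s f_y = 2470 × 460 = 1136200 N = 1136.2 kN.
From C = T: a = T/(0.85 f'_c b) = 1136200/(0.85 × 51 × 490) = 53.49 mm.
M_n = T(d − a/2) = 1136.2 kN × (930 − 26.745) mm = 1026.28 kN·m.
φM_n = 0.90 × 1026.28 = 923.65 kN·m.

φM_n ≈ 924 kN·m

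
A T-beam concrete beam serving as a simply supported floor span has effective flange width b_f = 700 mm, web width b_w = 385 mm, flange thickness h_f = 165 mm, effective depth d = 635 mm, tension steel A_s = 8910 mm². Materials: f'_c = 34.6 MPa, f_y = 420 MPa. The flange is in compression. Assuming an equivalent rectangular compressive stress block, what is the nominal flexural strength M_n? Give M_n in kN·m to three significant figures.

M_n ≈ 2030 kN·m

Tension: T = A_s f_y = 8910 × 420 = 3742200 N.
Try a within the flange: a = T/(0.85 f'_c b_f) = 3742200/(0.85 × 34.6 × 700) = 181.77 mm.
a = 181.77 > h_f = 165 mm: the block extends into the web. Split into flange-overhang and web parts.
C_f = 0.85 f'_c (b_f − b_w) h_f = 0.85 × 34.6 × (700 − 385) × 165 = 1528585 N.
Remaining web compression depth: a_w = (T − C_f)/(0.85 f'_c b_w) = (3742200 − 1528585)/(0.85 × 34.6 × 385) = 195.50 mm.
M_n = C_f(d − h_f/2) + (T − C_f)(d − a_w/2) = 1528585 × (635 − 82.5) + 2213615 × (635 − 97.75) = 844.54 + 1189.26 = 2033.80 × 10⁶ N·mm.
M_n = 2033.80 kN·m.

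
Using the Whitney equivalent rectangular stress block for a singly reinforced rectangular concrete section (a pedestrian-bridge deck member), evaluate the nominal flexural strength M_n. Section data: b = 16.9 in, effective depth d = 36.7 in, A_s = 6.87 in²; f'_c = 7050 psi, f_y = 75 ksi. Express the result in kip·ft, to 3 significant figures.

T = A_s f_y = 6.87 × 75 = 515.25 kips.
a = T/(0.85 f'_c b) = 515.25/(0.85 × 7.05 × 16.9) = 5.088 in.
M_n = T(d − a/2) = 515.25 × (36.7 − 2.544) = 17598.9 kip·in = 17598.9/12 = 1466.58 kip·ft.

M_n ≈ 1470 kip·ft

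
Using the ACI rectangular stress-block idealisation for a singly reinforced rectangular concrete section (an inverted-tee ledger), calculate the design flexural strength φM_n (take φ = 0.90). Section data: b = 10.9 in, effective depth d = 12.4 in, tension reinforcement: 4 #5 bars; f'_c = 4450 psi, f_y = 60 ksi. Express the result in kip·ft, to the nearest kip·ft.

φM_n ≈ 64 kip·ft

A_s = 4 × 0.31 = 1.24 in².
T = A_s f_y = 1.24 × 60 = 74.4 kips.
a = T/(0.85 f'_c b) = 74.4/(0.85 × 4.45 × 10.9) = 1.805 in.
M_n = T(d − a/2) = 74.4 × (12.4 − 0.9025) = 855.4 kip·in = 855.4/12 = 71.28 kip·ft.
φM_n = 0.90 × 71.28 = 64.15 kip·ft.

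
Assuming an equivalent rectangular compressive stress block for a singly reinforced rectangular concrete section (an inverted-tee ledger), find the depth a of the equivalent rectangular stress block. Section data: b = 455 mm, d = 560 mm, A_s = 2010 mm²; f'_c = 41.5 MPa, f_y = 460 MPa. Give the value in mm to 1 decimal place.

T = A_s f_y = 2010 × 460 = 924600 N = 924.6 kN.
Setting C = 0.85 f'_c a b equal to T: a = 924600/(0.85 × 41.5 × 455) = 57.6 mm.

a ≈ 57.6 mm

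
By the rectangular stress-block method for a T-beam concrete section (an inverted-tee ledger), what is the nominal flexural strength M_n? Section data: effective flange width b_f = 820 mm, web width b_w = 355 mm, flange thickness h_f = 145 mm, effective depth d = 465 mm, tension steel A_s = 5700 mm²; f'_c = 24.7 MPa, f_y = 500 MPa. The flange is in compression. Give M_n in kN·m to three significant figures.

M_n ≈ 1080 kN·m

Tension: T = A_s f_y = 5700 × 500 = 2850000 N.
Try a within the flange: a = T/(0.85 f'_c b_f) = 2850000/(0.85 × 24.7 × 820) = 165.54 mm.
a = 165.54 > h_f = 145 mm: the block extends into the web. Split into flange-overhang and web parts.
C_f = 0.85 f'_c (b_f − b_w) h_f = 0.85 × 24.7 × (820 − 355) × 145 = 1415588 N.
Remaining web compression depth: a_w = (T − C_f)/(0.85 f'_c b_w) = (2850000 − 1415588)/(0.85 × 24.7 × 355) = 192.46 mm.
M_n = C_f(d − h_f/2) + (T − C_f)(d − a_w/2) = 1415588 × (465 − 72.5) + 1434412 × (465 − 96.23) = 555.62 + 528.97 = 1084.59 × 10⁶ N·mm.
M_n = 1084.59 kN·m.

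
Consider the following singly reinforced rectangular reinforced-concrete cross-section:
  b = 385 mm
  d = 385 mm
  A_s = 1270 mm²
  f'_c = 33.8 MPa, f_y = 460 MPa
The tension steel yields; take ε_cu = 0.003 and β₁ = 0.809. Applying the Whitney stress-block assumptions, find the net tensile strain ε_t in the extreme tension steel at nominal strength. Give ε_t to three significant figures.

ε_t ≈ 0.0147

a = A_s f_y/(0.85 f'_c b) = 52.82 mm.
β₁ = 0.809, so c = a/β₁ = 52.82/0.809 = 65.29 mm.
From the linear strain diagram with ε_cu = 0.003: ε_t = 0.003 (d − c)/c = 0.003 × (385 − 65.29)/65.29 = 0.0147.
Since ε_t ≥ 0.005, the section is tension-controlled.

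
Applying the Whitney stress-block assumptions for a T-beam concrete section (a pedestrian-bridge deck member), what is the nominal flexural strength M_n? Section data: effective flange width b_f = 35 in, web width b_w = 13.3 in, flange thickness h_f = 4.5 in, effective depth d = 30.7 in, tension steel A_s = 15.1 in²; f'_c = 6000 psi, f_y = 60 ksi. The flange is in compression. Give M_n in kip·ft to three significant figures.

M_n ≈ 2120 kip·ft

Tension: T = A_s f_y = 15.1 × 60 = 906 kips.
Try a within the flange: a = T/(0.85 f'_c b_f) = 906/(0.85 × 6 × 35) = 5.076 in.
a = 5.076 > h_f = 4.5 in: the block extends into the web. Split into flange-overhang and web parts.
C_f = 0.85 f'_c (b_f − b_w) h_f = 0.85 × 6 × (35 − 13.3) × 4.5 = 498.0 kips.
Remaining web compression depth: a_w = (T − C_f)/(0.85 f'_c b_w) = (906 − 498.0)/(0.85 × 6 × 13.3) = 6.015 in.
M_n = C_f(d − h_f/2) + (T − C_f)(d − a_w/2) = 498.0 × (30.7 − 2.25) + 408 × (30.7 − 3.0075) = 14168.1 + 11298.5 = 25466.6 kip·in.
M_n = 25466.6/12 = 2122.22 kip·ft.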